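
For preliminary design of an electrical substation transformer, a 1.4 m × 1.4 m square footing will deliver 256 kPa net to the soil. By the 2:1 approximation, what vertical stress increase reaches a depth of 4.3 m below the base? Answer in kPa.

By the 2:1 method the load spreads at 1 horizontal : 2 vertical, so at depth z the loaded area has grown by z in each plan dimension:
Δσ = qBL/((B+z)(L+z)) = 256×1.4×1.4/((1.4+4.3)(1.4+4.3)) = 15.444 kPa

Δσ_z ≈ 15.4 kPa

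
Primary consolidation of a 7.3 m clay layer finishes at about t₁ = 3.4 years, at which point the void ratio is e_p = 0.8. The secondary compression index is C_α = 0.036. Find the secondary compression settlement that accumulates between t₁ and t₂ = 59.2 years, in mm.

S_s ≈ 181 mm

Secondary compression: S_s = C_α·H/(1+e_p)·log₁₀(t₂/t₁)
S_s = 0.036×7.3/(1+0.8)×log₁₀(59.2/3.4)
    = 0.146 × 1.241 = 0.1812 m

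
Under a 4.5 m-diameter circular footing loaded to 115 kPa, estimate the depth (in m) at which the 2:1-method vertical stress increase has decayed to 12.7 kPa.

z ≈ 9.04 m

2:1 spreading — at depth z the loaded area has grown by z in each plan dimension:
qD²/(D+z)² = Δσ_z ⇒ z = D(√(q/Δσ_z) − 1) = 4.5×(√(115/12.7) − 1) = 9.041 m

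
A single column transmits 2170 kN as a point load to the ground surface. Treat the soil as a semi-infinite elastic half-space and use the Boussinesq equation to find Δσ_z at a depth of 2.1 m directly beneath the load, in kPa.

Boussinesq vertical stress below a point load on an elastic half-space:
Δσ_z = 3P/(2πz²) · [1 + (r/z)²]^(−5/2)
r/z = 0/2.1 = 0; [1+(r/z)²]^(−5/2) = 1.
Δσ_z = 3×2170/(2π×2.1²) × 1 = 234.94 × 1 = 234.9 kPa

Δσ_z ≈ 235 kPa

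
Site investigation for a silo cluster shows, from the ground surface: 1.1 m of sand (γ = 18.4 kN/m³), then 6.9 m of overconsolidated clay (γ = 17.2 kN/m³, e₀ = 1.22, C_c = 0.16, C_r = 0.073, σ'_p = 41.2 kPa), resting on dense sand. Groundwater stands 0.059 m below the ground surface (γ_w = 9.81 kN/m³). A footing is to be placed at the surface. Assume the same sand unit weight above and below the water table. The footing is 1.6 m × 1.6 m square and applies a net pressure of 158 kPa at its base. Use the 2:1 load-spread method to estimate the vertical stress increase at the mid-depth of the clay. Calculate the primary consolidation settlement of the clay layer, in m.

Mid-depth of clay below the ground surface: z = 1.1 + 6.9/2 = 4.55 m.
Total vertical stress at mid-clay: σ_v = 18.4×1.1 + 17.2×3.45 = 79.58 kPa.
Pore pressure: u = 9.81×(4.55 − 0.059) = 44.057 kPa.
Initial effective stress: σ'_0 = σ_v − u = 79.58 − 44.057 = 35.523 kPa.
Stress increase at mid-clay by the 2:1 spreading method:
Δσ = qBL/((B+z)(L+z)) = 158×1.6×1.6/((1.6+4.55)(1.6+4.55)) = 10.694 kPa
Final effective stress: σ'_f = 35.523 + 10.694 = 46.217 kPa.
σ'_f = 46.217 > σ'_p = 41.2 kPa, so the stress path crosses the preconsolidation pressure — recompression up to σ'_p, then virgin compression beyond:
S_c = H/(1+e₀)·[C_r·log₁₀(σ'_p/σ'_0) + C_c·log₁₀(σ'_f/σ'_p)]
    = 6.9/2.22 × [0.073×log₁₀(41.2/35.523) + 0.16×log₁₀(46.217/41.2)]
    = 3.1081 × [0.0047003 + 0.0079847] = 0.03943 m

S_c ≈ 0.0394 m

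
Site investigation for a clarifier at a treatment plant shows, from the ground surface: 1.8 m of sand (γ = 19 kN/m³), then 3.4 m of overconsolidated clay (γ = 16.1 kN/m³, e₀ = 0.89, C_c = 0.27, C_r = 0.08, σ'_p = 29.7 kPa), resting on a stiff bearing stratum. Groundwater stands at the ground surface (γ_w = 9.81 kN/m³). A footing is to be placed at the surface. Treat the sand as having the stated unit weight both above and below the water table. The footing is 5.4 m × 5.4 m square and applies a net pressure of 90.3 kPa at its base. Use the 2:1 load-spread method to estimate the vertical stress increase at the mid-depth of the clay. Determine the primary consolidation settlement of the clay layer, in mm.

Mid-depth of clay below the ground surface: z = 1.8 + 3.4/2 = 3.5 m.
Total vertical stress at mid-clay: σ_v = 19×1.8 + 16.1×1.7 = 61.57 kPa.
Pore pressure: u = 9.81×(3.5 − 0) = 34.335 kPa.
Initial effective stress: σ'_0 = σ_v − u = 61.57 − 34.335 = 27.235 kPa.
Stress increase at mid-clay by the 2:1 spreading method:
Δσ = qBL/((B+z)(L+z)) = 90.3×5.4×5.4/((5.4+3.5)(5.4+3.5)) = 33.243 kPa
Final effective stress: σ'_f = 27.235 + 33.243 = 60.478 kPa.
σ'_f = 60.478 > σ'_p = 29.7 kPa, so the stress path crosses the preconsolidation pressure — recompression up to σ'_p, then virgin compression beyond:
S_c = H/(1+e₀)·[C_r·log₁₀(σ'_p/σ'_0) + C_c·log₁₀(σ'_f/σ'_p)]
    = 3.4/1.89 × [0.08×log₁₀(29.7/27.235) + 0.27×log₁₀(60.478/29.7)]
    = 1.7989 × [0.0030103 + 0.083387] = 0.1554 m

S_c ≈ 155 mm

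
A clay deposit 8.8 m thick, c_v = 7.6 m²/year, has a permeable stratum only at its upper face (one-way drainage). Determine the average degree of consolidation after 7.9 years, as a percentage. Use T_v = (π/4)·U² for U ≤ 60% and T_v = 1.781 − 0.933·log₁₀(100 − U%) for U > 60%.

U ≈ 88 %

Drainage path length: H_d = H = 8.8 m (single drainage).
T_v = c_v·t/H_d² = 7.6×7.9/8.8² = 0.77531.
T_v = 0.77531 corresponds to the U > 60% branch:
U = 1 − 10^((1.781 − T_v)/0.933)/100 = 0.8804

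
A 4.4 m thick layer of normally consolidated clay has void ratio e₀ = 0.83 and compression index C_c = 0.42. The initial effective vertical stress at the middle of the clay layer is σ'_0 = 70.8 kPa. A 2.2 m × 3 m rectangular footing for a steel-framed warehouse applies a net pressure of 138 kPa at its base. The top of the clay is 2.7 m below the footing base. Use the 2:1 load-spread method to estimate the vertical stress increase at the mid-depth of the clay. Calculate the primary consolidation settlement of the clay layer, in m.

Mid-depth of clay below the footing base: z = 2.7 + 4.4/2 = 4.9 m.
Stress increase at mid-clay by the 2:1 spreading method:
Δσ = qBL/((B+z)(L+z)) = 138×2.2×3/((2.2+4.9)(3+4.9)) = 16.238 kPa
Final effective stress: σ'_f = σ'_0 + Δσ = 70.8 + 16.238 = 87.038 kPa.
Normally consolidated clay, so the full stress increment lies on the virgin compression line:
S_c = C_c·H/(1+e₀)·log₁₀(σ'_f/σ'_0) = 0.42×4.4/(1+0.83)×log₁₀(87.038/70.8)
    = 1.0098 × 0.089676 = 0.09055 m

S_c ≈ 0.0906 m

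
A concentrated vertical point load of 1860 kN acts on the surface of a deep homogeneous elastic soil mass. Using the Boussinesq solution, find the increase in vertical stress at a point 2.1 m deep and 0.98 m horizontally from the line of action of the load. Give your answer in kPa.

Boussinesq vertical stress below a point load on an elastic half-space:
Δσ_z = 3P/(2πz²) · [1 + (r/z)²]^(−5/2)
r/z = 0.98/2.1 = 0.46667; [1+(r/z)²]^(−5/2) = 0.61105.
Δσ_z = 3×1860/(2π×2.1²) × 0.61105 = 201.38 × 0.61105 = 123.1 kPa

Δσ_z ≈ 123 kPa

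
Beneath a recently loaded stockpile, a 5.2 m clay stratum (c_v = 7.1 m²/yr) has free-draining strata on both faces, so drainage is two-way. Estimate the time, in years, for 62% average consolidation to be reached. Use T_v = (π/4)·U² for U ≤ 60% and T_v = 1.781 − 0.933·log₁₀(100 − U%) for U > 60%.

t ≈ 0.292 years

Drainage path length: H_d = H/2 = 2.6 m (double drainage).
U > 60%: T_v = 1.781 − 0.933·log₁₀(100 − 62) = 0.30706.
t = T_v·H_d²/c_v = 0.30706×2.6²/7.1 = 0.2924 years.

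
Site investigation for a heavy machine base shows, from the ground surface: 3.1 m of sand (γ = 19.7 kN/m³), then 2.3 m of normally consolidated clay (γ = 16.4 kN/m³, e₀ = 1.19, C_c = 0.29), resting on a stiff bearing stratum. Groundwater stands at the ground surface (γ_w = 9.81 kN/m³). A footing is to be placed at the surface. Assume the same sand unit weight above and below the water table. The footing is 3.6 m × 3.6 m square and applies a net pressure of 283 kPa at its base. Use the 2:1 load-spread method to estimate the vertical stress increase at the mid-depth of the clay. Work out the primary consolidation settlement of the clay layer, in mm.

S_c ≈ 124 mm

Mid-depth of clay below the ground surface: z = 3.1 + 2.3/2 = 4.25 m.
Total vertical stress at mid-clay: σ_v = 19.7×3.1 + 16.4×1.15 = 79.93 kPa.
Pore pressure: u = 9.81×(4.25 − 0) = 41.693 kPa.
Initial effective stress: σ'_0 = σ_v − u = 79.93 − 41.693 = 38.237 kPa.
Stress increase at mid-clay by the 2:1 spreading method:
Δσ = qBL/((B+z)(L+z)) = 283×3.6×3.6/((3.6+4.25)(3.6+4.25)) = 59.519 kPa
Final effective stress: σ'_f = σ'_0 + Δσ = 38.237 + 59.519 = 97.756 kPa.
Normally consolidated clay, so the full stress increment lies on the virgin compression line:
S_c = C_c·H/(1+e₀)·log₁₀(σ'_f/σ'_0) = 0.29×2.3/(1+1.19)×log₁₀(97.756/38.237)
    = 0.30457 × 0.40766 = 0.1242 m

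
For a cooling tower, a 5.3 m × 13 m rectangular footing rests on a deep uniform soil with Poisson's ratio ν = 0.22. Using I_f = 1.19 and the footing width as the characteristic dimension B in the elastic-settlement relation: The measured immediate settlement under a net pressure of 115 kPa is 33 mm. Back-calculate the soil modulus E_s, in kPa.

S_e = q·B·(1−ν²)/E_s · I_f  ⇒  E_s = q·B·(1−ν²)·I_f / S_e.
E_s = 115 × 5.3 × 0.9516 × 1.19 / 0.033 = 20920 kPa

E_s ≈ 20900 kPa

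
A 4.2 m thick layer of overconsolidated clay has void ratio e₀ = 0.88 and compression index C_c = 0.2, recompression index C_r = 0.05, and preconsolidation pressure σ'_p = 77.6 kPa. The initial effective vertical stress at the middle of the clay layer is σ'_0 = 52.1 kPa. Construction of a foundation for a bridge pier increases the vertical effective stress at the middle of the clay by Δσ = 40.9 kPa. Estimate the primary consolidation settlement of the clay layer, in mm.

S_c ≈ 54.5 mm

Final effective stress: σ'_f = 52.1 + 40.9 = 93 kPa.
σ'_f = 93 > σ'_p = 77.6 kPa, so the stress path crosses the preconsolidation pressure — recompression up to σ'_p, then virgin compression beyond:
S_c = H/(1+e₀)·[C_r·log₁₀(σ'_p/σ'_0) + C_c·log₁₀(σ'_f/σ'_p)]
    = 4.2/1.88 × [0.05×log₁₀(77.6/52.1) + 0.2×log₁₀(93/77.6)]
    = 2.234 × [0.0086512 + 0.015724] = 0.05445 m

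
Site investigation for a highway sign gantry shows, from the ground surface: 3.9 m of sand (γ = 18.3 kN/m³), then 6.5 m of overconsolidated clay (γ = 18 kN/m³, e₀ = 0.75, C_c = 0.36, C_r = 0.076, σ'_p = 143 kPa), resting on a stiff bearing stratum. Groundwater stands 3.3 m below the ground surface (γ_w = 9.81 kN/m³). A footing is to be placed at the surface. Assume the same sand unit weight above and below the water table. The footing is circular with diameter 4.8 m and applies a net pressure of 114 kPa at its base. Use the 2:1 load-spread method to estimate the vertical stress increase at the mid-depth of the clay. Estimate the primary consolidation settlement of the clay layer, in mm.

Mid-depth of clay below the ground surface: z = 3.9 + 6.5/2 = 7.15 m.
Total vertical stress at mid-clay: σ_v = 18.3×3.9 + 18×3.25 = 129.87 kPa.
Pore pressure: u = 9.81×(7.15 − 3.3) = 37.769 kPa.
Initial effective stress: σ'_0 = σ_v − u = 129.87 − 37.769 = 92.101 kPa.
Stress increase at mid-clay by the 2:1 spreading method:
Δσ ≈ qD²/(D+z)² = 114×4.8²/(4.8+7.15)² = 18.393 kPa
Final effective stress: σ'_f = 92.101 + 18.393 = 110.49 kPa.
σ'_f = 110.49 ≤ σ'_p = 143 kPa, so the clay remains overconsolidated and only the recompression index applies:
S_c = C_r·H/(1+e₀)·log₁₀(σ'_f/σ'_0) = 0.076×6.5/1.75×log₁₀(110.49/92.101)
    = 0.28229 × 0.079059 = 0.02232 m

S_c ≈ 22.3 mm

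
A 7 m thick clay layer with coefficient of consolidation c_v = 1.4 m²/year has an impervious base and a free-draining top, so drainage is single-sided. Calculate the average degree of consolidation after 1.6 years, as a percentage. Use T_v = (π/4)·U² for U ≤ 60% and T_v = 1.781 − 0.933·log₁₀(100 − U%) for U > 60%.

Drainage path length: H_d = H = 7 m (single drainage).
T_v = c_v·t/H_d² = 1.4×1.6/7² = 0.045714.
T_v = 0.045714 corresponds to the U ≤ 60% branch:
U = √(4T_v/π) = 0.2413

U ≈ 24.1 %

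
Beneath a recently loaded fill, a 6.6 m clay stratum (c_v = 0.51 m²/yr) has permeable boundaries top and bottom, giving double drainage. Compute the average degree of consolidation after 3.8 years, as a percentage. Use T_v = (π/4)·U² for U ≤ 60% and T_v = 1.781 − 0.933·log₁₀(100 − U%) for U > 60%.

U ≈ 47.6 %

Drainage path length: H_d = H/2 = 3.3 m (double drainage).
T_v = c_v·t/H_d² = 0.51×3.8/3.3² = 0.17796.
T_v = 0.17796 corresponds to the U ≤ 60% branch:
U = √(4T_v/π) = 0.476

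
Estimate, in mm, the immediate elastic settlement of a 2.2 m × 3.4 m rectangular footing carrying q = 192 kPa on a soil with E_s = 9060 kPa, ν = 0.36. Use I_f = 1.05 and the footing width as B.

S_e ≈ 42.6 mm

Immediate (elastic) settlement: S_e = q·B·(1−ν²)/E_s · I_f.
S_e = 192 × 2.2 × (1 − 0.36²) / 9060 × 1.05
    = 192 × 2.2 × 0.8704 / 9060 × 1.05
    = 0.04261 m = 42.61 mm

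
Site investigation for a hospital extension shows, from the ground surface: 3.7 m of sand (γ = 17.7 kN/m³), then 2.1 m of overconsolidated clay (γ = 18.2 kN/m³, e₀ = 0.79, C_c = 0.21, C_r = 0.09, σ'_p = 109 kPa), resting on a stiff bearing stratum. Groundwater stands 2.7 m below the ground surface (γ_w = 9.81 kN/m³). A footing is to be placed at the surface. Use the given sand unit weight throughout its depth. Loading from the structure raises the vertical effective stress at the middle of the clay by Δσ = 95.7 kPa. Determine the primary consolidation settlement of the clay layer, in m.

Mid-depth of clay below the ground surface: z = 3.7 + 2.1/2 = 4.75 m.
Total vertical stress at mid-clay: σ_v = 17.7×3.7 + 18.2×1.05 = 84.6 kPa.
Pore pressure: u = 9.81×(4.75 − 2.7) = 20.11 kPa.
Initial effective stress: σ'_0 = σ_v − u = 84.6 − 20.11 = 64.49 kPa.
Final effective stress: σ'_f = 64.49 + 95.7 = 160.19 kPa.
σ'_f = 160.19 > σ'_p = 109 kPa, so the stress path crosses the preconsolidation pressure — recompression up to σ'_p, then virgin compression beyond:
S_c = H/(1+e₀)·[C_r·log₁₀(σ'_p/σ'_0) + C_c·log₁₀(σ'_f/σ'_p)]
    = 2.1/1.79 × [0.09×log₁₀(109/64.49) + 0.21×log₁₀(160.19/109)]
    = 1.1732 × [0.020514 + 0.035114] = 0.06526 m

S_c ≈ 0.0653 m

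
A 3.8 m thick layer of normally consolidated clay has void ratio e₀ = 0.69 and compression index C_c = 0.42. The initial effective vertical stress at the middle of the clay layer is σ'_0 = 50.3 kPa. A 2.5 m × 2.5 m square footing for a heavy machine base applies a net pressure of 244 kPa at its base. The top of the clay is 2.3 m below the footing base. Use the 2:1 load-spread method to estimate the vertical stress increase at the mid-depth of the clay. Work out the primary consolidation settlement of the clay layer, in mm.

Mid-depth of clay below the footing base: z = 2.3 + 3.8/2 = 4.2 m.
Stress increase at mid-clay by the 2:1 spreading method:
Δσ = qBL/((B+z)(L+z)) = 244×2.5×2.5/((2.5+4.2)(2.5+4.2)) = 33.972 kPa
Final effective stress: σ'_f = σ'_0 + Δσ = 50.3 + 33.972 = 84.272 kPa.
Normally consolidated clay, so the full stress increment lies on the virgin compression line:
S_c = C_c·H/(1+e₀)·log₁₀(σ'_f/σ'_0) = 0.42×3.8/(1+0.69)×log₁₀(84.272/50.3)
    = 0.94438 × 0.22412 = 0.2117 m

S_c ≈ 212 mm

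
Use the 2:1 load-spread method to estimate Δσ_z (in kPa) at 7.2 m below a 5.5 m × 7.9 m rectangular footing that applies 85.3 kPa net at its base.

By the 2:1 method the load spreads at 1 horizontal : 2 vertical, so at depth z the loaded area has grown by z in each plan dimension:
Δσ = qBL/((B+z)(L+z)) = 85.3×5.5×7.9/((5.5+7.2)(7.9+7.2)) = 19.327 kPa

Δσ_z ≈ 19.3 kPa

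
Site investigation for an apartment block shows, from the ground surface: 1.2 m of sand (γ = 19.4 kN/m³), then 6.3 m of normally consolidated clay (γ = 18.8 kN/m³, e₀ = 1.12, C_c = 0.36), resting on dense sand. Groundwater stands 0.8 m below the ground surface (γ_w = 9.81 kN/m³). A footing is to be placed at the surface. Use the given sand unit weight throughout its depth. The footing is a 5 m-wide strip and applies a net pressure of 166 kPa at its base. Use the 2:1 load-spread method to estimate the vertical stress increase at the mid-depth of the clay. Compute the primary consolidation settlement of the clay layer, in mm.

Mid-depth of clay below the ground surface: z = 1.2 + 6.3/2 = 4.35 m.
Total vertical stress at mid-clay: σ_v = 19.4×1.2 + 18.8×3.15 = 82.5 kPa.
Pore pressure: u = 9.81×(4.35 − 0.8) = 34.825 kPa.
Initial effective stress: σ'_0 = σ_v − u = 82.5 − 34.825 = 47.675 kPa.
Stress increase at mid-clay by the 2:1 spreading method:
Δσ = qB/(B+z) = 166×5/(5+4.35) = 88.77 kPa
Final effective stress: σ'_f = σ'_0 + Δσ = 47.675 + 88.77 = 136.44 kPa.
Normally consolidated clay, so the full stress increment lies on the virgin compression line:
S_c = C_c·H/(1+e₀)·log₁₀(σ'_f/σ'_0) = 0.36×6.3/(1+1.12)×log₁₀(136.44/47.675)
    = 1.0698 × 0.45665 = 0.4885 m

S_c ≈ 489 mm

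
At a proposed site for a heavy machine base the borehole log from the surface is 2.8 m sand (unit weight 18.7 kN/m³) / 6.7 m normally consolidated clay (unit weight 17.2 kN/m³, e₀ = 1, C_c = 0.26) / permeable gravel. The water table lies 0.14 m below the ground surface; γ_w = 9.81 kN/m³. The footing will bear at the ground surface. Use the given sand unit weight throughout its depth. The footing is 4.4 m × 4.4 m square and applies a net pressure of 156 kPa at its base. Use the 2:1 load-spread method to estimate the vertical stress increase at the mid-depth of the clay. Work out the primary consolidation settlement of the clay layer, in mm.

Mid-depth of clay below the ground surface: z = 2.8 + 6.7/2 = 6.15 m.
Total vertical stress at mid-clay: σ_v = 18.7×2.8 + 17.2×3.35 = 109.98 kPa.
Pore pressure: u = 9.81×(6.15 − 0.14) = 58.958 kPa.
Initial effective stress: σ'_0 = σ_v − u = 109.98 − 58.958 = 51.022 kPa.
Stress increase at mid-clay by the 2:1 spreading method:
Δσ = qBL/((B+z)(L+z)) = 156×4.4×4.4/((4.4+6.15)(4.4+6.15)) = 27.135 kPa
Final effective stress: σ'_f = σ'_0 + Δσ = 51.022 + 27.135 = 78.157 kPa.
Normally consolidated clay, so the full stress increment lies on the virgin compression line:
S_c = C_c·H/(1+e₀)·log₁₀(σ'_f/σ'_0) = 0.26×6.7/(1+1)×log₁₀(78.157/51.022)
    = 0.871 × 0.18521 = 0.1613 m

S_c ≈ 161 mm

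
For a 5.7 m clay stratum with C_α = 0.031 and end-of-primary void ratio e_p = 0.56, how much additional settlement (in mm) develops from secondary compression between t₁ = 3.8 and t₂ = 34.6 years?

Secondary compression: S_s = C_α·H/(1+e_p)·log₁₀(t₂/t₁)
S_s = 0.031×5.7/(1+0.56)×log₁₀(34.6/3.8)
    = 0.1133 × 0.9593 = 0.1087 m

S_s ≈ 109 mm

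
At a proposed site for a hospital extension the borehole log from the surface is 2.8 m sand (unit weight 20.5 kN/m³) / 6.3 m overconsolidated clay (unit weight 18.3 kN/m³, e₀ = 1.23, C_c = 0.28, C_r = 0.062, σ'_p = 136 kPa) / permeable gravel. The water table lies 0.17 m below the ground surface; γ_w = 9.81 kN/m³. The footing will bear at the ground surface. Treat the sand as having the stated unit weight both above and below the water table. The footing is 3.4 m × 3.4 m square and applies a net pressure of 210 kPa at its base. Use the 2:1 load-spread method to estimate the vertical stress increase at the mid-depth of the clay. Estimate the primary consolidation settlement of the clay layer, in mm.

S_c ≈ 29.6 mm

Mid-depth of clay below the ground surface: z = 2.8 + 6.3/2 = 5.95 m.
Total vertical stress at mid-clay: σ_v = 20.5×2.8 + 18.3×3.15 = 115.05 kPa.
Pore pressure: u = 9.81×(5.95 − 0.17) = 56.702 kPa.
Initial effective stress: σ'_0 = σ_v − u = 115.05 − 56.702 = 58.348 kPa.
Stress increase at mid-clay by the 2:1 spreading method:
Δσ = qBL/((B+z)(L+z)) = 210×3.4×3.4/((3.4+5.95)(3.4+5.95)) = 27.769 kPa
Final effective stress: σ'_f = 58.348 + 27.769 = 86.117 kPa.
σ'_f = 86.117 ≤ σ'_p = 136 kPa, so the clay remains overconsolidated and only the recompression index applies:
S_c = C_r·H/(1+e₀)·log₁₀(σ'_f/σ'_0) = 0.062×6.3/2.23×log₁₀(86.117/58.348)
    = 0.17516 × 0.16906 = 0.02961 m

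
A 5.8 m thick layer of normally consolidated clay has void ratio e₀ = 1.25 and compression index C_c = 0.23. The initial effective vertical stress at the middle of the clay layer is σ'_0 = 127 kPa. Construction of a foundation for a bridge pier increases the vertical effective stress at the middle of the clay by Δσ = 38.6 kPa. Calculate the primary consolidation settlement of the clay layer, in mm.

S_c ≈ 68.3 mm

Final effective stress: σ'_f = σ'_0 + Δσ = 127 + 38.6 = 165.6 kPa.
Normally consolidated clay, so the full stress increment lies on the virgin compression line:
S_c = C_c·H/(1+e₀)·log₁₀(σ'_f/σ'_0) = 0.23×5.8/(1+1.25)×log₁₀(165.6/127)
    = 0.59289 × 0.11526 = 0.06834 m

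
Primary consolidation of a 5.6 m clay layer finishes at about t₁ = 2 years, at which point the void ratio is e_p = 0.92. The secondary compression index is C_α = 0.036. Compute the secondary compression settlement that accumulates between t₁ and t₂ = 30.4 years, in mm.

S_s ≈ 124 mm

Secondary compression: S_s = C_α·H/(1+e_p)·log₁₀(t₂/t₁)
S_s = 0.036×5.6/(1+0.92)×log₁₀(30.4/2)
    = 0.105 × 1.182 = 0.1241 m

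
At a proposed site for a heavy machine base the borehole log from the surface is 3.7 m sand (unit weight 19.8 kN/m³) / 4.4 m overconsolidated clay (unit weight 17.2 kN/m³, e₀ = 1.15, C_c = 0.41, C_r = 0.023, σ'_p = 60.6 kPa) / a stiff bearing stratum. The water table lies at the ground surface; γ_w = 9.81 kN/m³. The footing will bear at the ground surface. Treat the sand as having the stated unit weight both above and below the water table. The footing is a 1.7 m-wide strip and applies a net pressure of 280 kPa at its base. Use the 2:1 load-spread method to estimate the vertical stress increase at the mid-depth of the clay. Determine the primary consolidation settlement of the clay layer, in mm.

S_c ≈ 239 mm

Mid-depth of clay below the ground surface: z = 3.7 + 4.4/2 = 5.9 m.
Total vertical stress at mid-clay: σ_v = 19.8×3.7 + 17.2×2.2 = 111.1 kPa.
Pore pressure: u = 9.81×(5.9 − 0) = 57.879 kPa.
Initial effective stress: σ'_0 = σ_v − u = 111.1 − 57.879 = 53.221 kPa.
Stress increase at mid-clay by the 2:1 spreading method:
Δσ = qB/(B+z) = 280×1.7/(1.7+5.9) = 62.632 kPa
Final effective stress: σ'_f = 53.221 + 62.632 = 115.85 kPa.
σ'_f = 115.85 > σ'_p = 60.6 kPa, so the stress path crosses the preconsolidation pressure — recompression up to σ'_p, then virgin compression beyond:
S_c = H/(1+e₀)·[C_r·log₁₀(σ'_p/σ'_0) + C_c·log₁₀(σ'_f/σ'_p)]
    = 4.4/2.15 × [0.023×log₁₀(60.6/53.221) + 0.41×log₁₀(115.85/60.6)]
    = 2.0465 × [0.001297 + 0.11538] = 0.2388 m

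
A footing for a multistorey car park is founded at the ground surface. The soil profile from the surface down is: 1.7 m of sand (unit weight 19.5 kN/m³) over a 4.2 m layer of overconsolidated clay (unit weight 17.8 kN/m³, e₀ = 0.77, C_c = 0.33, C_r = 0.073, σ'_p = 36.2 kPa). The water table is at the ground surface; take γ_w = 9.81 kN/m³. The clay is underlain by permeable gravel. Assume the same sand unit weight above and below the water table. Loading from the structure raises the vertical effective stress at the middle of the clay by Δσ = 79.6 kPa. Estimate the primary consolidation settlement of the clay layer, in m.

S_c ≈ 0.393 m

Mid-depth of clay below the ground surface: z = 1.7 + 4.2/2 = 3.8 m.
Total vertical stress at mid-clay: σ_v = 19.5×1.7 + 17.8×2.1 = 70.53 kPa.
Pore pressure: u = 9.81×(3.8 − 0) = 37.278 kPa.
Initial effective stress: σ'_0 = σ_v − u = 70.53 − 37.278 = 33.252 kPa.
Final effective stress: σ'_f = 33.252 + 79.6 = 112.85 kPa.
σ'_f = 112.85 > σ'_p = 36.2 kPa, so the stress path crosses the preconsolidation pressure — recompression up to σ'_p, then virgin compression beyond:
S_c = H/(1+e₀)·[C_r·log₁₀(σ'_p/σ'_0) + C_c·log₁₀(σ'_f/σ'_p)]
    = 4.2/1.77 × [0.073×log₁₀(36.2/33.252) + 0.33×log₁₀(112.85/36.2)]
    = 2.3729 × [0.002693 + 0.16295] = 0.3931 m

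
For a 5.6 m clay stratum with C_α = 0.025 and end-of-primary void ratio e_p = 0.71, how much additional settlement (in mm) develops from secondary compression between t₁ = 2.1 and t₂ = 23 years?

Secondary compression: S_s = C_α·H/(1+e_p)·log₁₀(t₂/t₁)
S_s = 0.025×5.6/(1+0.71)×log₁₀(23/2.1)
    = 0.08187 × 1.04 = 0.08511 m

S_s ≈ 85.1 mm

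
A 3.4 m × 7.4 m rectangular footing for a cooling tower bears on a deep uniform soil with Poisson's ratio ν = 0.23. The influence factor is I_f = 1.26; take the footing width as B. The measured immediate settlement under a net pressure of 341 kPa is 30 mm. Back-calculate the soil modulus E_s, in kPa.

S_e = q·B·(1−ν²)/E_s · I_f  ⇒  E_s = q·B·(1−ν²)·I_f / S_e.
E_s = 341 × 3.4 × 0.9471 × 1.26 / 0.03 = 46120 kPa

E_s ≈ 46100 kPa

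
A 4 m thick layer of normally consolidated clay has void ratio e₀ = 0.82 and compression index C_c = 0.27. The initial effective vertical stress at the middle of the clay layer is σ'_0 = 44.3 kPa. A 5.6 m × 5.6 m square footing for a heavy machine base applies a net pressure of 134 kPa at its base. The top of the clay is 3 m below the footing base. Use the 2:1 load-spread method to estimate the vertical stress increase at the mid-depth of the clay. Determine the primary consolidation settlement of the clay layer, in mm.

Mid-depth of clay below the footing base: z = 3 + 4/2 = 5 m.
Stress increase at mid-clay by the 2:1 spreading method:
Δσ = qBL/((B+z)(L+z)) = 134×5.6×5.6/((5.6+5)(5.6+5)) = 37.4 kPa
Final effective stress: σ'_f = σ'_0 + Δσ = 44.3 + 37.4 = 81.7 kPa.
Normally consolidated clay, so the full stress increment lies on the virgin compression line:
S_c = C_c·H/(1+e₀)·log₁₀(σ'_f/σ'_0) = 0.27×4/(1+0.82)×log₁₀(81.7/44.3)
    = 0.59341 × 0.26582 = 0.1577 m

S_c ≈ 158 mm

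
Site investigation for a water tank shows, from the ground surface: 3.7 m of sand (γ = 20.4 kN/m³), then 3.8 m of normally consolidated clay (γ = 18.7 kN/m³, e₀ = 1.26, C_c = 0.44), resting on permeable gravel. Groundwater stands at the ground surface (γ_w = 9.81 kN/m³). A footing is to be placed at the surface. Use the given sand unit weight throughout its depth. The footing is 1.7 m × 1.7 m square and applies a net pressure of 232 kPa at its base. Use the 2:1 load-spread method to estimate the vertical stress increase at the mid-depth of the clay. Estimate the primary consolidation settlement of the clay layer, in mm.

Mid-depth of clay below the ground surface: z = 3.7 + 3.8/2 = 5.6 m.
Total vertical stress at mid-clay: σ_v = 20.4×3.7 + 18.7×1.9 = 111.01 kPa.
Pore pressure: u = 9.81×(5.6 − 0) = 54.936 kPa.
Initial effective stress: σ'_0 = σ_v − u = 111.01 − 54.936 = 56.074 kPa.
Stress increase at mid-clay by the 2:1 spreading method:
Δσ = qBL/((B+z)(L+z)) = 232×1.7×1.7/((1.7+5.6)(1.7+5.6)) = 12.582 kPa
Final effective stress: σ'_f = σ'_0 + Δσ = 56.074 + 12.582 = 68.656 kPa.
Normally consolidated clay, so the full stress increment lies on the virgin compression line:
S_c = C_c·H/(1+e₀)·log₁₀(σ'_f/σ'_0) = 0.44×3.8/(1+1.26)×log₁₀(68.656/56.074)
    = 0.73982 × 0.087917 = 0.06504 m

S_c ≈ 65 mm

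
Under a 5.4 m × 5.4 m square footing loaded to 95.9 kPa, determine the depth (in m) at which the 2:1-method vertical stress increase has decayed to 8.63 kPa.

2:1 spreading — at depth z the loaded area has grown by z in each plan dimension:
qB²/(B+z)² = Δσ_z ⇒ z = B(√(q/Δσ_z) − 1) = 5.4×(√(95.9/8.63) − 1) = 12.6 m

z ≈ 12.6 m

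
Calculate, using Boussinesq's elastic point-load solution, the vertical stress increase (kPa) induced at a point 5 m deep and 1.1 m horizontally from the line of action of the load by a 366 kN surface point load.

Boussinesq vertical stress below a point load on an elastic half-space:
Δσ_z = 3P/(2πz²) · [1 + (r/z)²]^(−5/2)
r/z = 1.1/5 = 0.22; [1+(r/z)²]^(−5/2) = 0.88855.
Δσ_z = 3×366/(2π×5²) × 0.88855 = 6.9901 × 0.88855 = 6.211 kPa

Δσ_z ≈ 6.21 kPa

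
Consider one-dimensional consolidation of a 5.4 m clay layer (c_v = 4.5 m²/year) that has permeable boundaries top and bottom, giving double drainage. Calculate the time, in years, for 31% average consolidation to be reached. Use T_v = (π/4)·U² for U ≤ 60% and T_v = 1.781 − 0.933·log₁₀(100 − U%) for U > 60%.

t ≈ 0.122 years

Drainage path length: H_d = H/2 = 2.7 m (double drainage).
U ≤ 60%: T_v = (π/4)·U² = (π/4)×0.31² = 0.075477.
t = T_v·H_d²/c_v = 0.075477×2.7²/4.5 = 0.1223 years.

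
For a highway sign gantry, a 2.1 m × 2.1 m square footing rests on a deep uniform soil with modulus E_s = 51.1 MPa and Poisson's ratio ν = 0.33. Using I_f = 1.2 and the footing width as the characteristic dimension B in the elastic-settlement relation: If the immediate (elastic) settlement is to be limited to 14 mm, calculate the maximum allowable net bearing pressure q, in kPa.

E_s = 51.1 MPa = 51100 kPa.
S_e = q·B·(1−ν²)/E_s · I_f  ⇒  q = S_e·E_s / (B·(1−ν²)·I_f).
q = 0.014 × 51100 / (2.1 × 0.8911 × 1.2) = 318.6 kPa

q ≈ 319 kPa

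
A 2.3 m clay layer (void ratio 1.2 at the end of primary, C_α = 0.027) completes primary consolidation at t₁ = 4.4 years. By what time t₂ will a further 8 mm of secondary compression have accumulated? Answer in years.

S_s = C_α·H/(1+e_p)·log₁₀(t₂/t₁) ⇒ log₁₀(t₂/t₁) = S_s·(1+e_p)/(C_α·H).
log₁₀(t₂/t₁) = 0.008 × (1+1.2) / (0.027×2.3) = 0.2834
t₂ = t₁ × 10^0.2834 = 4.4 × 1.92 = 8.45 years

t₂ ≈ 8.45 years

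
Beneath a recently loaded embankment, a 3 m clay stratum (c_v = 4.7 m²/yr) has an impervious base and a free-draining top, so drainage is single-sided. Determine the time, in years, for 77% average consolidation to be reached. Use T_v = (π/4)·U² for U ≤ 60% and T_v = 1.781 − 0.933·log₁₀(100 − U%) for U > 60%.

t ≈ 0.978 years

Drainage path length: H_d = H = 3 m (single drainage).
U > 60%: T_v = 1.781 − 0.933·log₁₀(100 − 77) = 0.51051.
t = T_v·H_d²/c_v = 0.51051×3²/4.7 = 0.9776 years.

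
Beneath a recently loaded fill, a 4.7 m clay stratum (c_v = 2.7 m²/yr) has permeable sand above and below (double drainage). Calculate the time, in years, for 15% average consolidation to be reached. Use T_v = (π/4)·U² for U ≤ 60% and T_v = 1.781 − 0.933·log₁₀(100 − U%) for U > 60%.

Drainage path length: H_d = H/2 = 2.35 m (double drainage).
U ≤ 60%: T_v = (π/4)·U² = (π/4)×0.15² = 0.017671.
t = T_v·H_d²/c_v = 0.017671×2.35²/2.7 = 0.03614 years.

t ≈ 0.0361 years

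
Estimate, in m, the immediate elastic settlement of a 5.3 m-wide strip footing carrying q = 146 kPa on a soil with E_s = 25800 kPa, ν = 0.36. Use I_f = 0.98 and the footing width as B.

Immediate (elastic) settlement: S_e = q·B·(1−ν²)/E_s · I_f.
S_e = 146 × 5.3 × (1 − 0.36²) / 25800 × 0.98
    = 146 × 5.3 × 0.8704 / 25800 × 0.98
    = 0.02558 m

S_e ≈ 0.0256 m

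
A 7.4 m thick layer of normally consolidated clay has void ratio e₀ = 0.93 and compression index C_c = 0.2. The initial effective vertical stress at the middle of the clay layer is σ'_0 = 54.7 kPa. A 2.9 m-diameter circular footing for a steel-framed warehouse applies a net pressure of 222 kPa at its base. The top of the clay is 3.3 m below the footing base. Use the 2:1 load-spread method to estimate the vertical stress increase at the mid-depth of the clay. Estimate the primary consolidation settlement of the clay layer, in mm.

S_c ≈ 99.5 mm

Mid-depth of clay below the footing base: z = 3.3 + 7.4/2 = 7 m.
Stress increase at mid-clay by the 2:1 spreading method:
Δσ ≈ qD²/(D+z)² = 222×2.9²/(2.9+7)² = 19.049 kPa
Final effective stress: σ'_f = σ'_0 + Δσ = 54.7 + 19.049 = 73.749 kPa.
Normally consolidated clay, so the full stress increment lies on the virgin compression line:
S_c = C_c·H/(1+e₀)·log₁₀(σ'_f/σ'_0) = 0.2×7.4/(1+0.93)×log₁₀(73.749/54.7)
    = 0.76684 × 0.12977 = 0.09951 m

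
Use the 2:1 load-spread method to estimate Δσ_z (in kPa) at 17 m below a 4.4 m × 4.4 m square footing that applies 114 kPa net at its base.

Δσ_z ≈ 4.82 kPa

By the 2:1 method the load spreads at 1 horizontal : 2 vertical, so at depth z the loaded area has grown by z in each plan dimension:
Δσ = qBL/((B+z)(L+z)) = 114×4.4×4.4/((4.4+17)(4.4+17)) = 4.8193 kPa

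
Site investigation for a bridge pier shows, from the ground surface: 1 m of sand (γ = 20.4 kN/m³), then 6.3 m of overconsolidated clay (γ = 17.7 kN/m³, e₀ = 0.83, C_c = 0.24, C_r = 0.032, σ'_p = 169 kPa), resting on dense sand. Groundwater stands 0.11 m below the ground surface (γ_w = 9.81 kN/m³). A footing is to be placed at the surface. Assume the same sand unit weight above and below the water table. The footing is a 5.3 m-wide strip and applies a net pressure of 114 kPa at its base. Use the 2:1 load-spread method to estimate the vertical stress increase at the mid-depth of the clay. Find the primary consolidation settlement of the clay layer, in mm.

S_c ≈ 48.4 mm

Mid-depth of clay below the ground surface: z = 1 + 6.3/2 = 4.15 m.
Total vertical stress at mid-clay: σ_v = 20.4×1 + 17.7×3.15 = 76.155 kPa.
Pore pressure: u = 9.81×(4.15 − 0.11) = 39.632 kPa.
Initial effective stress: σ'_0 = σ_v − u = 76.155 − 39.632 = 36.523 kPa.
Stress increase at mid-clay by the 2:1 spreading method:
Δσ = qB/(B+z) = 114×5.3/(5.3+4.15) = 63.937 kPa
Final effective stress: σ'_f = 36.523 + 63.937 = 100.46 kPa.
σ'_f = 100.46 ≤ σ'_p = 169 kPa, so the clay remains overconsolidated and only the recompression index applies:
S_c = C_r·H/(1+e₀)·log₁₀(σ'_f/σ'_0) = 0.032×6.3/1.83×log₁₀(100.46/36.523)
    = 0.11016 × 0.43943 = 0.04841 m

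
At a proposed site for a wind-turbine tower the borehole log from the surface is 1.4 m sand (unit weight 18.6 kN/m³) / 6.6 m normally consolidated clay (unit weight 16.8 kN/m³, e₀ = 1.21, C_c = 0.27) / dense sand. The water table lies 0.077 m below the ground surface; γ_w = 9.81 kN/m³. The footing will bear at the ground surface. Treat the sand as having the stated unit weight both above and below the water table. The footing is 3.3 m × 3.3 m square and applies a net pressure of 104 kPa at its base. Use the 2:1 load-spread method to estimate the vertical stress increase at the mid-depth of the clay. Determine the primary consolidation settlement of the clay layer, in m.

Mid-depth of clay below the ground surface: z = 1.4 + 6.6/2 = 4.7 m.
Total vertical stress at mid-clay: σ_v = 18.6×1.4 + 16.8×3.3 = 81.48 kPa.
Pore pressure: u = 9.81×(4.7 − 0.077) = 45.352 kPa.
Initial effective stress: σ'_0 = σ_v − u = 81.48 − 45.352 = 36.128 kPa.
Stress increase at mid-clay by the 2:1 spreading method:
Δσ = qBL/((B+z)(L+z)) = 104×3.3×3.3/((3.3+4.7)(3.3+4.7)) = 17.696 kPa
Final effective stress: σ'_f = σ'_0 + Δσ = 36.128 + 17.696 = 53.824 kPa.
Normally consolidated clay, so the full stress increment lies on the virgin compression line:
S_c = C_c·H/(1+e₀)·log₁₀(σ'_f/σ'_0) = 0.27×6.6/(1+1.21)×log₁₀(53.824/36.128)
    = 0.80633 × 0.17313 = 0.1396 m

S_c ≈ 0.14 m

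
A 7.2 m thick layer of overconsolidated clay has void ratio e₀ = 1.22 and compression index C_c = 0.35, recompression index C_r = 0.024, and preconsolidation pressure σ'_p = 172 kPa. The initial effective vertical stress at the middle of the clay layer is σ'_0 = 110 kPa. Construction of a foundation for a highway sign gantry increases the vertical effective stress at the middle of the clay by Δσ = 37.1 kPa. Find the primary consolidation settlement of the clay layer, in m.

Final effective stress: σ'_f = 110 + 37.1 = 147.1 kPa.
σ'_f = 147.1 ≤ σ'_p = 172 kPa, so the clay remains overconsolidated and only the recompression index applies:
S_c = C_r·H/(1+e₀)·log₁₀(σ'_f/σ'_0) = 0.024×7.2/2.22×log₁₀(147.1/110)
    = 0.077837 × 0.12622 = 0.009825 m

S_c ≈ 0.00982 m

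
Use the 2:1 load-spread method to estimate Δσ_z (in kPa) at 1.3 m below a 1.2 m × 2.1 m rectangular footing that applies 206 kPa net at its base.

By the 2:1 method the load spreads at 1 horizontal : 2 vertical, so at depth z the loaded area has grown by z in each plan dimension:
Δσ = qBL/((B+z)(L+z)) = 206×1.2×2.1/((1.2+1.3)(2.1+1.3)) = 61.073 kPa

Δσ_z ≈ 61.1 kPa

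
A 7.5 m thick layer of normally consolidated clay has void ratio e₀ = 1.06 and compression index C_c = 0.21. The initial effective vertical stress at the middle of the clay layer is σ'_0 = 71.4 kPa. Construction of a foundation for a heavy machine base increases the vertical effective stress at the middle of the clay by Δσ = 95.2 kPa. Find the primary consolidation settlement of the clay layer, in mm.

S_c ≈ 281 mm

Final effective stress: σ'_f = σ'_0 + Δσ = 71.4 + 95.2 = 166.6 kPa.
Normally consolidated clay, so the full stress increment lies on the virgin compression line:
S_c = C_c·H/(1+e₀)·log₁₀(σ'_f/σ'_0) = 0.21×7.5/(1+1.06)×log₁₀(166.6/71.4)
    = 0.76456 × 0.36798 = 0.2813 m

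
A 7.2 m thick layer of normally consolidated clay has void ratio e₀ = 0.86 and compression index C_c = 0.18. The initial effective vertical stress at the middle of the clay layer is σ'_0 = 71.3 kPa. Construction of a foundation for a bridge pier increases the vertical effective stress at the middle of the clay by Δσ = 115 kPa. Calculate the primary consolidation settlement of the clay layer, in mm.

S_c ≈ 291 mm

Final effective stress: σ'_f = σ'_0 + Δσ = 71.3 + 115 = 186.3 kPa.
Normally consolidated clay, so the full stress increment lies on the virgin compression line:
S_c = C_c·H/(1+e₀)·log₁₀(σ'_f/σ'_0) = 0.18×7.2/(1+0.86)×log₁₀(186.3/71.3)
    = 0.69677 × 0.41712 = 0.2906 m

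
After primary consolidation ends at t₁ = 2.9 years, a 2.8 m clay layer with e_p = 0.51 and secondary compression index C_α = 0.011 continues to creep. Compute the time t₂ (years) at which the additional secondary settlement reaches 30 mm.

S_s = C_α·H/(1+e_p)·log₁₀(t₂/t₁) ⇒ log₁₀(t₂/t₁) = S_s·(1+e_p)/(C_α·H).
log₁₀(t₂/t₁) = 0.03 × (1+0.51) / (0.011×2.8) = 1.471
t₂ = t₁ × 10^1.471 = 2.9 × 29.57 = 85.74 years

t₂ ≈ 85.7 years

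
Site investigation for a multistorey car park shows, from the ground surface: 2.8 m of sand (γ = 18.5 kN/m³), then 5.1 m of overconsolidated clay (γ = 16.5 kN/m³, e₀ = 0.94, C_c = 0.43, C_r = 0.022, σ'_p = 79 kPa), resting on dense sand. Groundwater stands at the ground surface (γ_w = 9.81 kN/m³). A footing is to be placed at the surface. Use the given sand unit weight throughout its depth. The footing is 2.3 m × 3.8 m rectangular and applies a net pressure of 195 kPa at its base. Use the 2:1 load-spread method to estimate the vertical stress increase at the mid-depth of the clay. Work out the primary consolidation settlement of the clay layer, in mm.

S_c ≈ 11.6 mm

Mid-depth of clay below the ground surface: z = 2.8 + 5.1/2 = 5.35 m.
Total vertical stress at mid-clay: σ_v = 18.5×2.8 + 16.5×2.55 = 93.875 kPa.
Pore pressure: u = 9.81×(5.35 − 0) = 52.483 kPa.
Initial effective stress: σ'_0 = σ_v − u = 93.875 − 52.483 = 41.392 kPa.
Stress increase at mid-clay by the 2:1 spreading method:
Δσ = qBL/((B+z)(L+z)) = 195×2.3×3.8/((2.3+5.35)(3.8+5.35)) = 24.348 kPa
Final effective stress: σ'_f = 41.392 + 24.348 = 65.74 kPa.
σ'_f = 65.74 ≤ σ'_p = 79 kPa, so the clay remains overconsolidated and only the recompression index applies:
S_c = C_r·H/(1+e₀)·log₁₀(σ'_f/σ'_0) = 0.022×5.1/1.94×log₁₀(65.74/41.392)
    = 0.057836 × 0.20091 = 0.01162 m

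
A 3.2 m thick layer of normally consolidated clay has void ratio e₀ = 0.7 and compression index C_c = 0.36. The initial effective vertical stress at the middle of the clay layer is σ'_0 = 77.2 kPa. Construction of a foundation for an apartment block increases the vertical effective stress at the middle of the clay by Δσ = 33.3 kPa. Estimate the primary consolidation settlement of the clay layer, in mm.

S_c ≈ 106 mm

Final effective stress: σ'_f = σ'_0 + Δσ = 77.2 + 33.3 = 110.5 kPa.
Normally consolidated clay, so the full stress increment lies on the virgin compression line:
S_c = C_c·H/(1+e₀)·log₁₀(σ'_f/σ'_0) = 0.36×3.2/(1+0.7)×log₁₀(110.5/77.2)
    = 0.67765 × 0.15574 = 0.1055 m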